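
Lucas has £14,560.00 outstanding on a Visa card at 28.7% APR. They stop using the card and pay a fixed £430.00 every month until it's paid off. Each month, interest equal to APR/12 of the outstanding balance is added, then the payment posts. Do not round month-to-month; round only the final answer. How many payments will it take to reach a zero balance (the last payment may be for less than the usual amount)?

71 months

Monthly rate r = 28.7%/12 = 2.39167% = 0.0239167.
Recurrence: B ← B·(1+r) − £430.00.
Month 1: interest £348.23; balance after payment £14,478.23.
Month 2: interest £346.27; balance after payment £14,394.50.
Closed form: n = −ln(1 − rB₀/P)/ln(1+r) = −ln(0.19017)/ln(1.02392) ≈ 70.227, so the balance reaches zero during payment 71.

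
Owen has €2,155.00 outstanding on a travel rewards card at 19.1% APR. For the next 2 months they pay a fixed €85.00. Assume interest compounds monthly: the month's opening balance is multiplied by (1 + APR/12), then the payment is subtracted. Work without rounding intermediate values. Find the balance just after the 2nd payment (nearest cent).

€2,052.79

Monthly rate r = 19.1%/12 = 1.59167% = 0.0159167.
Each month: B ← B·(1+r) − €85.00.
Month 1: interest €34.30; balance after payment €2,104.30.
Month 2: interest €33.49; balance after payment €2,052.79.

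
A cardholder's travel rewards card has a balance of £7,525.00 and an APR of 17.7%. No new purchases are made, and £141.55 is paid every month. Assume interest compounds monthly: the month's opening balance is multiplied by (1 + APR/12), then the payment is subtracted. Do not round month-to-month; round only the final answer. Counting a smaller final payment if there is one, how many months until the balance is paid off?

Monthly rate r = 17.7%/12 = 1.475% = 0.01475.
Recurrence: B ← B·(1+r) − £141.55.
Month 1: interest £110.99; balance after payment £7,494.44.
Month 2: interest £110.54; balance after payment £7,463.44.
Closed form: n = −ln(1 − rB₀/P)/ln(1+r) = −ln(0.21587)/ln(1.01475) ≈ 104.703, so the balance reaches zero during payment 105.

105 payments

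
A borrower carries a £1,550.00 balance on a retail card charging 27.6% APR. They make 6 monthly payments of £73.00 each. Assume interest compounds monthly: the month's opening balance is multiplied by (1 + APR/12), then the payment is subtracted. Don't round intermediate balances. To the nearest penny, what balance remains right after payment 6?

£1,312.61

Monthly rate r = 27.6%/12 = 2.3% = 0.023.
Each month: B ← B·(1+r) − £73.00.
Month 1: interest £35.65; balance after payment £1,512.65.
Month 2: interest £34.79; balance after payment £1,474.44.
Month 3: interest £33.91; balance after payment £1,435.35.
Month 4: interest £33.01; balance after payment £1,395.37.
Month 5: interest £32.09; balance after payment £1,354.46.
Month 6: interest £31.15; balance after payment £1,312.61.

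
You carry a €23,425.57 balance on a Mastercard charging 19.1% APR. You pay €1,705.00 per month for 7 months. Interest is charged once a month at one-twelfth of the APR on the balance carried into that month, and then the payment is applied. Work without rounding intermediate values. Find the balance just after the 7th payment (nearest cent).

€13,643.30

Monthly rate r = 19.1%/12 = 1.59167% = 0.0159167.
Each month: B ← B·(1+r) − €1,705.00.
Month 1: interest €372.86; balance after payment €22,093.43.
Month 2: interest €351.65; balance after payment €20,740.08.
Month 3: interest €330.11; balance after payment €19,365.19.
Month 4: interest €308.23; balance after payment €17,968.42.
Month 5: interest €286.00; balance after payment €16,549.42.
Month 6: interest €263.41; balance after payment €15,107.83.
Month 7: interest €240.47; balance after payment €13,643.30.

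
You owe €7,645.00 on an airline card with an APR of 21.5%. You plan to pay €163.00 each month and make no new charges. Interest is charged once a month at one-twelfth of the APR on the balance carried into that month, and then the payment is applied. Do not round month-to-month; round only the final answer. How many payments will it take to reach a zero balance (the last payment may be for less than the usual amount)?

Monthly rate r = 21.5%/12 = 1.79167% = 0.0179167.
Recurrence: B ← B·(1+r) − €163.00.
Month 1: interest €136.97; balance after payment €7,618.97.
Month 2: interest €136.51; balance after payment €7,592.48.
Closed form: n = −ln(1 − rB₀/P)/ln(1+r) = −ln(0.15968)/ln(1.01792) ≈ 103.312, so the balance reaches zero during payment 104.

104 payments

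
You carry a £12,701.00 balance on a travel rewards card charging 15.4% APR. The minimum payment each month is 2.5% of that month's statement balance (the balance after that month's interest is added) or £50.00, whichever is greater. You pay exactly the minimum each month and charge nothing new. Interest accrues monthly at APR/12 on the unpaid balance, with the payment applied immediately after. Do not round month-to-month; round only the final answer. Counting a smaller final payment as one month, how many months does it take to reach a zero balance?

204 months

Monthly rate r = 15.4%/12 = 1.28333% = 0.0128333.
While 2.5% of the post-interest balance exceeds £50.00, each month B ← (B·(1+r))·(1 − 0.025), i.e. B shrinks by the factor (1+r)·0.975 = 0.98751.
This holds for months 1–149. Entering month 150 the balance is £1,952.92; 2.5% of the post-interest balance is now below £50.00, so the flat £50.00 minimum applies from here.
From month 150 a fixed £50.00 at rate r clears £1,952.92 in 55 more payments. Total: 149 + 55 = 204 months.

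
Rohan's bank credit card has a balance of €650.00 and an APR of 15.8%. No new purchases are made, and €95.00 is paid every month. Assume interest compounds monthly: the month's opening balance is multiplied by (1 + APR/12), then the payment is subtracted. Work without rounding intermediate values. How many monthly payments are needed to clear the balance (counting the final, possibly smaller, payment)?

Monthly rate r = 15.8%/12 = 1.31667% = 0.0131667.
Recurrence: B ← B·(1+r) − €95.00.
Month 1: interest €8.56; balance after payment €563.56.
Month 2: interest €7.42; balance after payment €475.98.
Closed form: n = −ln(1 − rB₀/P)/ln(1+r) = −ln(0.90991)/ln(1.01317) ≈ 7.217, so the balance reaches zero during payment 8.

8 months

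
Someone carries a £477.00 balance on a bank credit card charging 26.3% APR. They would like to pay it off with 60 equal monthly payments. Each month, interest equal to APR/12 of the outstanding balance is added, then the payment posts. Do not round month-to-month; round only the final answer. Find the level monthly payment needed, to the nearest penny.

Monthly rate r = 26.3%/12 = 2.19167% = 0.0219167.
Level-payment amortization: P = B₀·r / (1 − (1+r)^(−n)) = 477.00·0.0219167 / (1 − 1.02192^(−60)).
Denominator 1 − (1+r)^(−60) = 0.727685312.
P = 10.4543 / 0.727685312 ≈ 14.37.

£14.37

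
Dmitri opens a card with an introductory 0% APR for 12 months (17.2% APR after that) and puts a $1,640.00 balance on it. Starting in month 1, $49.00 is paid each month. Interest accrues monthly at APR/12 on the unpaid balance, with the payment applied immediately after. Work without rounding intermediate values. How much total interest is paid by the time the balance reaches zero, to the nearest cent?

$214.32

Promo months 1–12 at r₀ = 0%/12 = 0; months 13+ at r₁ = 17.2%/12 = 0.0143333.
After month 12 (no interest yet): B = $1,640.00 − 12·$49.00 = $1,052.00.
Then at r₁ with $49.00/mo: n₂ = −ln(1 − r₁·B/P)/ln(1+r₁) ≈ 25.84 → 26 more payments.
Total paid = 37·$49.00 + $41.32 = $1,854.32; interest = $1,854.32 − $1,640.00 = $214.32.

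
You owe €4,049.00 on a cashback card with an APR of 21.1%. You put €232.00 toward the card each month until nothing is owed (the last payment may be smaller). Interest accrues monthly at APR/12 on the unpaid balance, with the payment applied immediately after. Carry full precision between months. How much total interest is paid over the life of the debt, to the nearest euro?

Monthly rate r = 21.1%/12 = 1.75833% = 0.0175833.
Payoff takes n = ⌈−ln(1 − rB₀/P)/ln(1+r)⌉ = ⌈21.029⌉ = 22 payments; the last is €6.75.
Total paid = 21·€232.00 + €6.75 = €4,878.75.
Total interest = total paid − principal = €4,878.75 − €4,049.00 = €829.75.

€830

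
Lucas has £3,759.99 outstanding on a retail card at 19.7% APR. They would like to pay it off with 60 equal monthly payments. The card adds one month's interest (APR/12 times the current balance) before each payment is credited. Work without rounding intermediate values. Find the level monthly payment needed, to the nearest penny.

Monthly rate r = 19.7%/12 = 1.64167% = 0.0164167.
Level-payment amortization: P = B₀·r / (1 − (1+r)^(−n)) = 3759.99·0.0164167 / (1 − 1.01642^(−60)).
Denominator 1 − (1+r)^(−60) = 0.623562107.
P = 61.7265 / 0.623562107 ≈ 98.99.

£98.99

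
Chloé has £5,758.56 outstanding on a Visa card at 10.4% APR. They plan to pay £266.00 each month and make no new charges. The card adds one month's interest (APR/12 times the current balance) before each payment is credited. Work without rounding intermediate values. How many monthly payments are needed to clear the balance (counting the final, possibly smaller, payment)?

Monthly rate r = 10.4%/12 = 0.866667% = 0.00866667.
Recurrence: B ← B·(1+r) − £266.00.
Month 1: interest £49.91; balance after payment £5,542.47.
Month 2: interest £48.03; balance after payment £5,324.50.
Closed form: n = −ln(1 − rB₀/P)/ln(1+r) = −ln(0.81238)/ln(1.00867) ≈ 24.079, so the balance reaches zero during payment 25.

25 months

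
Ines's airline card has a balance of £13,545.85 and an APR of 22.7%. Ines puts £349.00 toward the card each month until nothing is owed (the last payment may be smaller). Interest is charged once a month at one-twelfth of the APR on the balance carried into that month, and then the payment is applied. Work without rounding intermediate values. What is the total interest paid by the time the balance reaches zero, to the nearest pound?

Monthly rate r = 22.7%/12 = 1.89167% = 0.0189167.
Payoff takes n = ⌈−ln(1 − rB₀/P)/ln(1+r)⌉ = ⌈70.709⌉ = 71 payments; the last is £248.06.
Total paid = 70·£349.00 + £248.06 = £24,678.06.
Total interest = total paid − principal = £24,678.06 − £13,545.85 = £11,132.21.

£11,132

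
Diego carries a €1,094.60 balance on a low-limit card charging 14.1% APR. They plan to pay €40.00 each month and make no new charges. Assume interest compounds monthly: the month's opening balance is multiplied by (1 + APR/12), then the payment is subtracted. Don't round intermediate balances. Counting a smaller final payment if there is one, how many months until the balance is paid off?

34 payments

Monthly rate r = 14.1%/12 = 1.175% = 0.01175.
Recurrence: B ← B·(1+r) − €40.00.
Month 1: interest €12.86; balance after payment €1,067.46.
Month 2: interest €12.54; balance after payment €1,040.00.
Closed form: n = −ln(1 − rB₀/P)/ln(1+r) = −ln(0.67846)/ln(1.01175) ≈ 33.209, so the balance reaches zero during payment 34.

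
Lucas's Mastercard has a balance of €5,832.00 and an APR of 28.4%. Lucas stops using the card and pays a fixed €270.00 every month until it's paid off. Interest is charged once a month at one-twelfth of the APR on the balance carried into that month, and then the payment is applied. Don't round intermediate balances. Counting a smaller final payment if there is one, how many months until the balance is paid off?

31 months

Monthly rate r = 28.4%/12 = 2.36667% = 0.0236667.
Recurrence: B ← B·(1+r) − €270.00.
Month 1: interest €138.02; balance after payment €5,700.02.
Month 2: interest €134.90; balance after payment €5,564.92.
Closed form: n = −ln(1 − rB₀/P)/ln(1+r) = −ln(0.4888)/ln(1.02367) ≈ 30.602, so the balance reaches zero during payment 31.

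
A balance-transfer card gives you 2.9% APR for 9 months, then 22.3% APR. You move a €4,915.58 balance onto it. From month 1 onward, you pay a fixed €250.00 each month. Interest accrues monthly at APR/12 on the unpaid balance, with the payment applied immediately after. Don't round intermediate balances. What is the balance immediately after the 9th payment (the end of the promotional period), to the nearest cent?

Promo months 1–9 at r₀ = 2.9%/12 = 0.00241667; months 10+ at r₁ = 22.3%/12 = 0.0185833.
After month 9: iterate B ← B·(1+r₀) − €250.00 for 9 months → €2,751.66.

€2,751.66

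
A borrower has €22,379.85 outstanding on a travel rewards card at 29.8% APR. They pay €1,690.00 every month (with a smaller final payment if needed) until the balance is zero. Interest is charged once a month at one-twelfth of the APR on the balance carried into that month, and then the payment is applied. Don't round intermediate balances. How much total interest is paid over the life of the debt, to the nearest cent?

€5,097.55

Monthly rate r = 29.8%/12 = 2.48333% = 0.0248333.
Payoff takes n = ⌈−ln(1 − rB₀/P)/ln(1+r)⌉ = ⌈16.256⌉ = 17 payments; the last is €437.40.
Total paid = 16·€1,690.00 + €437.40 = €27,477.40.
Total interest = total paid − principal = €27,477.40 − €22,379.85 = €5,097.55.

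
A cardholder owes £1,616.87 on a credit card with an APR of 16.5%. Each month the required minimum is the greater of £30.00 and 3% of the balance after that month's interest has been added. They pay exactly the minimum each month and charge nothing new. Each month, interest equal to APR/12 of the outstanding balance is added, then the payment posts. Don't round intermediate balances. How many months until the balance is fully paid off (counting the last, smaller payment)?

74 months

Monthly rate r = 16.5%/12 = 1.375% = 0.01375.
While 3% of the post-interest balance exceeds £30.00, each month B ← (B·(1+r))·(1 − 0.03), i.e. B shrinks by the factor (1+r)·0.97 = 0.98334.
This holds for months 1–30. Entering month 31 the balance is £976.68; 3% of the post-interest balance is now below £30.00, so the flat £30.00 minimum applies from here.
From month 31 a fixed £30.00 at rate r clears £976.68 in 44 more payments. Total: 30 + 44 = 74 months.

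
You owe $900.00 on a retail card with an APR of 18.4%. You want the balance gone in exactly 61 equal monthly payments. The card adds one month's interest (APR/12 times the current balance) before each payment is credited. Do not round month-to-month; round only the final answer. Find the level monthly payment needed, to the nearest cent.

$22.82

Monthly rate r = 18.4%/12 = 1.53333% = 0.0153333.
Level-payment amortization: P = B₀·r / (1 − (1+r)^(−n)) = 900.00·0.0153333 / (1 − 1.01533^(−61)).
Denominator 1 − (1+r)^(−61) = 0.604749253.
P = 13.8 / 0.604749253 ≈ 22.82.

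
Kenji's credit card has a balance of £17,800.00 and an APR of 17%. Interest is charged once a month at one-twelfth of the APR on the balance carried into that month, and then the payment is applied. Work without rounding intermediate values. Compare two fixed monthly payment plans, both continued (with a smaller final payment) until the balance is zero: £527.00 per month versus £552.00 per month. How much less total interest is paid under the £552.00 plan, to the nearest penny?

£440.46

Monthly rate r = 17%/12 = 1.41667% = 0.0141667.
At £527.00/mo: n = ⌈−ln(1 − rB₀/P)/ln(1+r)⌉ = 47 payments (last £148.42); total interest = total paid − £17,800.00 = £6,590.42.
At £552.00/mo: 44 payments (last £213.96); total interest £6,149.96.
Interest saved = £6,590.42 − £6,149.96 = £440.46.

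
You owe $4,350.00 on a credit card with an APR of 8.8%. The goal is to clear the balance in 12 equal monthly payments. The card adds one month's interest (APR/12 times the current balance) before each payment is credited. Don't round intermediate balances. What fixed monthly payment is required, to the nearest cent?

Monthly rate r = 8.8%/12 = 0.733333% = 0.00733333.
Level-payment amortization: P = B₀·r / (1 − (1+r)^(−n)) = 4350.00·0.00733333 / (1 − 1.00733^(−12)).
Denominator 1 − (1+r)^(−12) = 0.0839450272.
P = 31.9 / 0.0839450272 ≈ 380.01.

$380.01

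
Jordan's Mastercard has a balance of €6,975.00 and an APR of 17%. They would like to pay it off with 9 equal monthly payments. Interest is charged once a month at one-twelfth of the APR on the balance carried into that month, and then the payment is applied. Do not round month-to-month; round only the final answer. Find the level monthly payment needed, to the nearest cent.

€830.93

Monthly rate r = 17%/12 = 1.41667% = 0.0141667.
Level-payment amortization: P = B₀·r / (1 − (1+r)^(−n)) = 6975.00·0.0141667 / (1 − 1.01417^(−9)).
Denominator 1 − (1+r)^(−9) = 0.118918646.
P = 98.8125 / 0.118918646 ≈ 830.93.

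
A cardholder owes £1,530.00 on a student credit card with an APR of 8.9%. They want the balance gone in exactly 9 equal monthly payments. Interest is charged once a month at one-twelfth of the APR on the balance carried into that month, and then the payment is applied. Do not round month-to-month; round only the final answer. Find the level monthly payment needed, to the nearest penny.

£176.37

Monthly rate r = 8.9%/12 = 0.741667% = 0.00741667.
Level-payment amortization: P = B₀·r / (1 − (1+r)^(−n)) = 1530.00·0.00741667 / (1 − 1.00742^(−9)).
Denominator 1 − (1+r)^(−9) = 0.0643405329.
P = 11.3475 / 0.0643405329 ≈ 176.37.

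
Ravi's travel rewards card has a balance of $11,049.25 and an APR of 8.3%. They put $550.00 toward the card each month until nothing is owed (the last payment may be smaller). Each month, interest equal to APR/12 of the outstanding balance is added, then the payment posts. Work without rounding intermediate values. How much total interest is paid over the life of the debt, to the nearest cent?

Monthly rate r = 8.3%/12 = 0.691667% = 0.00691667.
Payoff takes n = ⌈−ln(1 − rB₀/P)/ln(1+r)⌉ = ⌈21.704⌉ = 22 payments; the last is $387.86.
Total paid = 21·$550.00 + $387.86 = $11,937.86.
Total interest = total paid − principal = $11,937.86 − $11,049.25 = $888.61.

$888.61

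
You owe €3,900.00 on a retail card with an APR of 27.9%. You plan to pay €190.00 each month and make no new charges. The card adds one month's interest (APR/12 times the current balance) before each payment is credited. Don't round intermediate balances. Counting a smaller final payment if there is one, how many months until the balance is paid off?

29 payments

Monthly rate r = 27.9%/12 = 2.325% = 0.02325.
Recurrence: B ← B·(1+r) − €190.00.
Month 1: interest €90.67; balance after payment €3,800.68.
Month 2: interest €88.37; balance after payment €3,699.04.
Closed form: n = −ln(1 − rB₀/P)/ln(1+r) = −ln(0.52276)/ln(1.02325) ≈ 28.221, so the balance reaches zero during payment 29.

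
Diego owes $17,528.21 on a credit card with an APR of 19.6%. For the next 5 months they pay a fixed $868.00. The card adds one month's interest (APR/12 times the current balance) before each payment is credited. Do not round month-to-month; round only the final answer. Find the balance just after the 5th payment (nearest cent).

$14,523.10

Monthly rate r = 19.6%/12 = 1.63333% = 0.0163333.
Each month: B ← B·(1+r) − $868.00.
Month 1: interest $286.29; balance after payment $16,946.50.
Month 2: interest $276.79; balance after payment $16,355.30.
Month 3: interest $267.14; balance after payment $15,754.43.
Month 4: interest $257.32; balance after payment $15,143.76.
Month 5: interest $247.35; balance after payment $14,523.10.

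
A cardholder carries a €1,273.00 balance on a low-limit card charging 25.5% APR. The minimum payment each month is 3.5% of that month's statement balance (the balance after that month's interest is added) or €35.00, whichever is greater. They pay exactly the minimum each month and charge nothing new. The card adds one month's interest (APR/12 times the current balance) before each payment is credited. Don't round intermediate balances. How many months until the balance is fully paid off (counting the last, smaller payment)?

Monthly rate r = 25.5%/12 = 2.125% = 0.02125.
While 3.5% of the post-interest balance exceeds €35.00, each month B ← (B·(1+r))·(1 − 0.035), i.e. B shrinks by the factor (1+r)·0.965 = 0.98551.
This holds for months 1–18. Entering month 19 the balance is €978.81; 3.5% of the post-interest balance is now below €35.00, so the flat €35.00 minimum applies from here.
From month 19 a fixed €35.00 at rate r clears €978.81 in 43 more payments. Total: 18 + 43 = 61 months.

61 months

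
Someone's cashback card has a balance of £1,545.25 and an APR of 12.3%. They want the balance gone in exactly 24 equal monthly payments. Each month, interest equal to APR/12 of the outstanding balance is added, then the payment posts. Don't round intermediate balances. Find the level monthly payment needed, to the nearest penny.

£72.96

Monthly rate r = 12.3%/12 = 1.025% = 0.01025.
Level-payment amortization: P = B₀·r / (1 − (1+r)^(−n)) = 1545.25·0.01025 / (1 − 1.01025^(−24)).
Denominator 1 − (1+r)^(−24) = 0.217098038.
P = 15.8388 / 0.217098038 ≈ 72.96.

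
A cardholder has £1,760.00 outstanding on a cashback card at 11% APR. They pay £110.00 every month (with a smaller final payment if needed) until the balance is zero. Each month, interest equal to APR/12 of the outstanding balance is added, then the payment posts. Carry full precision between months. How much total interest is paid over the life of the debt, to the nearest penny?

£152.09

Monthly rate r = 11%/12 = 0.916667% = 0.00916667.
Payoff takes n = ⌈−ln(1 − rB₀/P)/ln(1+r)⌉ = ⌈17.382⌉ = 18 payments; the last is £42.09.
Total paid = 17·£110.00 + £42.09 = £1,912.09.
Total interest = total paid − principal = £1,912.09 − £1,760.00 = £152.09.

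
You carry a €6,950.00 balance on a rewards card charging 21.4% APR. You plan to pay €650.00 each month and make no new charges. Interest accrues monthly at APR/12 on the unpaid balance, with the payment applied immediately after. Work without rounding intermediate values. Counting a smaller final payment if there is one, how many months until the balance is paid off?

Monthly rate r = 21.4%/12 = 1.78333% = 0.0178333.
Recurrence: B ← B·(1+r) − €650.00.
Month 1: interest €123.94; balance after payment €6,423.94.
Month 2: interest €114.56; balance after payment €5,888.50.
Closed form: n = −ln(1 − rB₀/P)/ln(1+r) = −ln(0.80932)/ln(1.01783) ≈ 11.969, so the balance reaches zero during payment 12.

12 payments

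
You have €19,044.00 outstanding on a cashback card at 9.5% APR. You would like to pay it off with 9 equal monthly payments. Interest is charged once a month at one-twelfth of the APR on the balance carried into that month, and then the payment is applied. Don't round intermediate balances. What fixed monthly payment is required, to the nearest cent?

€2,200.64

Monthly rate r = 9.5%/12 = 0.791667% = 0.00791667.
Level-payment amortization: P = B₀·r / (1 − (1+r)^(−n)) = 19044.00·0.00791667 / (1 − 1.00792^(−9)).
Denominator 1 − (1+r)^(−9) = 0.0685096498.
P = 150.765 / 0.0685096498 ≈ 2200.64.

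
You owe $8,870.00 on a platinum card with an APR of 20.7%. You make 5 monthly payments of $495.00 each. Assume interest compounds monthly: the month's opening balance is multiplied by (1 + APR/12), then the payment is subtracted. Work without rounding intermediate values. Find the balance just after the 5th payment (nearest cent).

$7,100.02

Monthly rate r = 20.7%/12 = 1.725% = 0.01725.
Each month: B ← B·(1+r) − $495.00.
Month 1: interest $153.01; balance after payment $8,528.01.
Month 2: interest $147.11; balance after payment $8,180.12.
Month 3: interest $141.11; balance after payment $7,826.22.
Month 4: interest $135.00; balance after payment $7,466.22.
Month 5: interest $128.79; balance after payment $7,100.02.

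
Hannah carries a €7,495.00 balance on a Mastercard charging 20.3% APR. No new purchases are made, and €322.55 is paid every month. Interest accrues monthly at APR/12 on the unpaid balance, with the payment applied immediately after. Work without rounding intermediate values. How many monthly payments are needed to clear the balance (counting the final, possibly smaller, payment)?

30 months

Monthly rate r = 20.3%/12 = 1.69167% = 0.0169167.
Recurrence: B ← B·(1+r) − €322.55.
Month 1: interest €126.79; balance after payment €7,299.24.
Month 2: interest €123.48; balance after payment €7,100.17.
Closed form: n = −ln(1 − rB₀/P)/ln(1+r) = −ln(0.60691)/ln(1.01692) ≈ 29.768, so the balance reaches zero during payment 30.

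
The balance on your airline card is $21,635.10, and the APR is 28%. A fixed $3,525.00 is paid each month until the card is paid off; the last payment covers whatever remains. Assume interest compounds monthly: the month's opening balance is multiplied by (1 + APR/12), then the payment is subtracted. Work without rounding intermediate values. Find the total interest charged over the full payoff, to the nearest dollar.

$1,995

Monthly rate r = 28%/12 = 2.33333% = 0.0233333.
Payoff takes n = ⌈−ln(1 − rB₀/P)/ln(1+r)⌉ = ⌈6.701⌉ = 7 payments; the last is $2,480.03.
Total paid = 6·$3,525.00 + $2,480.03 = $23,630.03.
Total interest = total paid − principal = $23,630.03 − $21,635.10 = $1,994.93.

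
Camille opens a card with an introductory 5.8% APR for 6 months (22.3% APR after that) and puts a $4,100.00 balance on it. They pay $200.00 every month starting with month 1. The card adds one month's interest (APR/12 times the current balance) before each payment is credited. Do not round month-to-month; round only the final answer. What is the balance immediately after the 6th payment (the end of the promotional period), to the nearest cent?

$3,005.75

Promo months 1–6 at r₀ = 5.8%/12 = 0.00483333; months 7+ at r₁ = 22.3%/12 = 0.0185833.
After month 6: iterate B ← B·(1+r₀) − $200.00 for 6 months → $3,005.75.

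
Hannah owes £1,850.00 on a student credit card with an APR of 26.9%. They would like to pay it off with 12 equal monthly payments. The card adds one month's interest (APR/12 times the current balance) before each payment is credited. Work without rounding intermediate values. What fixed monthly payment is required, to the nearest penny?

£177.54

Monthly rate r = 26.9%/12 = 2.24167% = 0.0224167.
Level-payment amortization: P = B₀·r / (1 − (1+r)^(−n)) = 1850.00·0.0224167 / (1 − 1.02242^(−12)).
Denominator 1 − (1+r)^(−12) = 0.233583308.
P = 41.4708 / 0.233583308 ≈ 177.54.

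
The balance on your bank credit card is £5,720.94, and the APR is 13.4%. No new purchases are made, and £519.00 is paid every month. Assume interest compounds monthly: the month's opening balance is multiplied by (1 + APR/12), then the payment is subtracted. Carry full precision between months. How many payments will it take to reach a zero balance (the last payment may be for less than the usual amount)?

Monthly rate r = 13.4%/12 = 1.11667% = 0.0111667.
Recurrence: B ← B·(1+r) − £519.00.
Month 1: interest £63.88; balance after payment £5,265.82.
Month 2: interest £58.80; balance after payment £4,805.63.
Closed form: n = −ln(1 − rB₀/P)/ln(1+r) = −ln(0.87691)/ln(1.01117) ≈ 11.828, so the balance reaches zero during payment 12.

12 months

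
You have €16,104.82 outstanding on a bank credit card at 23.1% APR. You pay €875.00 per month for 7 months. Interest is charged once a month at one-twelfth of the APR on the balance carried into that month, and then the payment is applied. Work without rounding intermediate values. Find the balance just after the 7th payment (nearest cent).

€11,914.08

Monthly rate r = 23.1%/12 = 1.925% = 0.01925.
Each month: B ← B·(1+r) − €875.00.
Month 1: interest €310.02; balance after payment €15,539.84.
Month 2: interest €299.14; balance after payment €14,963.98.
Month 3: interest €288.06; balance after payment €14,377.04.
Month 4: interest €276.76; balance after payment €13,778.79.
Month 5: interest €265.24; balance after payment €13,169.04.
Month 6: interest €253.50; balance after payment €12,547.54.
Month 7: interest €241.54; balance after payment €11,914.08.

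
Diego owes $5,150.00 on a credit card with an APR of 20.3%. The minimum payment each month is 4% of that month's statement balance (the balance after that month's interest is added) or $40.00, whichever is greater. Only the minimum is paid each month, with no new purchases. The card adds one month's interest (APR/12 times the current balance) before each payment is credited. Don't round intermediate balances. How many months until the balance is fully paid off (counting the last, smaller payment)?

Monthly rate r = 20.3%/12 = 1.69167% = 0.0169167.
While 4% of the post-interest balance exceeds $40.00, each month B ← (B·(1+r))·(1 − 0.04), i.e. B shrinks by the factor (1+r)·0.96 = 0.97624.
This holds for months 1–69. Entering month 70 the balance is $979.97; 4% of the post-interest balance is now below $40.00, so the flat $40.00 minimum applies from here.
From month 70 a fixed $40.00 at rate r clears $979.97 in 32 more payments. Total: 69 + 32 = 101 months.

101 months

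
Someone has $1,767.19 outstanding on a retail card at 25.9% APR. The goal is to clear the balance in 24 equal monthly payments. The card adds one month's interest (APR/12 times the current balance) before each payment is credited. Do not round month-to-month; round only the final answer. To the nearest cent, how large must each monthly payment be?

Monthly rate r = 25.9%/12 = 2.15833% = 0.0215833.
Level-payment amortization: P = B₀·r / (1 − (1+r)^(−n)) = 1767.19·0.0215833 / (1 − 1.02158^(−24)).
Denominator 1 − (1+r)^(−24) = 0.400997239.
P = 38.1419 / 0.400997239 ≈ 95.12.

$95.12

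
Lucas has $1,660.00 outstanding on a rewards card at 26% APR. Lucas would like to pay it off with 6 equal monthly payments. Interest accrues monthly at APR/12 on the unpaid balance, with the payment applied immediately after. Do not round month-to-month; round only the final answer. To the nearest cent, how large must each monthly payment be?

Monthly rate r = 26%/12 = 2.16667% = 0.0216667.
Level-payment amortization: P = B₀·r / (1 − (1+r)^(−n)) = 1660.00·0.0216667 / (1 − 1.02167^(−6)).
Denominator 1 − (1+r)^(−6) = 0.120684649.
P = 35.9667 / 0.120684649 ≈ 298.02.

$298.02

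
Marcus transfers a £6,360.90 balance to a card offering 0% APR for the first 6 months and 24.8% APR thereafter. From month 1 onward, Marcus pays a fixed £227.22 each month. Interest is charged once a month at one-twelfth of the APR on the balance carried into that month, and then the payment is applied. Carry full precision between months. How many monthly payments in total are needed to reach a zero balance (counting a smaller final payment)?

36 months

Promo months 1–6 at r₀ = 0%/12 = 0; months 7+ at r₁ = 24.8%/12 = 0.0206667.
After month 6 (no interest yet): B = £6,360.90 − 6·£227.22 = £4,997.58.
Then at r₁ with £227.22/mo: n₂ = −ln(1 − r₁·B/P)/ln(1+r₁) ≈ 29.63 → 30 more payments.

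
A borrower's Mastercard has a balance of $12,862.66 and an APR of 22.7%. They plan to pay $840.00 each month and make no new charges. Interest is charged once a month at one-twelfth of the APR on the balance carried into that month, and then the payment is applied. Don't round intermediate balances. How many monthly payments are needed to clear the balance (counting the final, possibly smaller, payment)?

Monthly rate r = 22.7%/12 = 1.89167% = 0.0189167.
Recurrence: B ← B·(1+r) − $840.00.
Month 1: interest $243.32; balance after payment $12,265.98.
Month 2: interest $232.03; balance after payment $11,658.01.
Closed form: n = −ln(1 − rB₀/P)/ln(1+r) = −ln(0.71033)/ln(1.01892) ≈ 18.251, so the balance reaches zero during payment 19.

19 payments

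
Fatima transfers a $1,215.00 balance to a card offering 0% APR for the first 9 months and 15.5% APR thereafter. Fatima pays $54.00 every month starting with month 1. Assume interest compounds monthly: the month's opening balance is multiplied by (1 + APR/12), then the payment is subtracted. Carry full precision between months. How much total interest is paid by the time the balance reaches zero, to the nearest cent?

$77.26

Promo months 1–9 at r₀ = 0%/12 = 0; months 10+ at r₁ = 15.5%/12 = 0.0129167.
After month 9 (no interest yet): B = $1,215.00 − 9·$54.00 = $729.00.
Then at r₁ with $54.00/mo: n₂ = −ln(1 − r₁·B/P)/ln(1+r₁) ≈ 14.93 → 15 more payments.
Total paid = 23·$54.00 + $50.26 = $1,292.26; interest = $1,292.26 − $1,215.00 = $77.26.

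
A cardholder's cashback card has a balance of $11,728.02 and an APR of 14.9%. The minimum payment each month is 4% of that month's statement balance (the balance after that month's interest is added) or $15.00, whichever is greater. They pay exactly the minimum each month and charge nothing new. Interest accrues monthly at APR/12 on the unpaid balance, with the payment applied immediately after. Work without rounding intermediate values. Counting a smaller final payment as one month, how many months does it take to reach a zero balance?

Monthly rate r = 14.9%/12 = 1.24167% = 0.0124167.
While 4% of the post-interest balance exceeds $15.00, each month B ← (B·(1+r))·(1 − 0.04), i.e. B shrinks by the factor (1+r)·0.96 = 0.97192.
This holds for months 1–122. Entering month 123 the balance is $363.20; 4% of the post-interest balance is now below $15.00, so the flat $15.00 minimum applies from here.
From month 123 a fixed $15.00 at rate r clears $363.20 in 29 more payments. Total: 122 + 29 = 151 months.

151 months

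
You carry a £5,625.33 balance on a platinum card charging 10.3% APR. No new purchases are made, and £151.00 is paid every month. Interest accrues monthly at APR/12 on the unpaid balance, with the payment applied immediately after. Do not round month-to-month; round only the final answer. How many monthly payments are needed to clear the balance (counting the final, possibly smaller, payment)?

46 payments

Monthly rate r = 10.3%/12 = 0.858333% = 0.00858333.
Recurrence: B ← B·(1+r) − £151.00.
Month 1: interest £48.28; balance after payment £5,522.61.
Month 2: interest £47.40; balance after payment £5,419.02.
Closed form: n = −ln(1 − rB₀/P)/ln(1+r) = −ln(0.68024)/ln(1.00858) ≈ 45.083, so the balance reaches zero during payment 46.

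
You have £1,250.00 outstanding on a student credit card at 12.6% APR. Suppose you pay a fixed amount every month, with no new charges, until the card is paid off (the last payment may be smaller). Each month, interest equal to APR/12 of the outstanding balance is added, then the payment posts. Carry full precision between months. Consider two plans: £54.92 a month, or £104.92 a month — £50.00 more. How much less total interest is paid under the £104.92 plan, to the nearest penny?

£93.50

Monthly rate r = 12.6%/12 = 1.05% = 0.0105.
At £54.92/mo: n = ⌈−ln(1 − rB₀/P)/ln(1+r)⌉ = 27 payments (last £8.05); total interest = total paid − £1,250.00 = £185.97.
At £104.92/mo: 13 payments (last £83.43); total interest £92.47.
Interest saved = £185.97 − £92.47 = £93.50.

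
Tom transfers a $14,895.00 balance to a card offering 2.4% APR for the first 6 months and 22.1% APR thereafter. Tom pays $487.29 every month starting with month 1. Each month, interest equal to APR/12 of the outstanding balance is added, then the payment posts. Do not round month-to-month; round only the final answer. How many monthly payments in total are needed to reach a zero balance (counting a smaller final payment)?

Promo months 1–6 at r₀ = 2.4%/12 = 0.002; months 7+ at r₁ = 22.1%/12 = 0.0184167.
After month 6: iterate B ← B·(1+r₀) − $487.29 for 6 months → $12,136.24.
Then at r₁ with $487.29/mo: n₂ = −ln(1 − r₁·B/P)/ln(1+r₁) ≈ 33.63 → 34 more payments.

40 months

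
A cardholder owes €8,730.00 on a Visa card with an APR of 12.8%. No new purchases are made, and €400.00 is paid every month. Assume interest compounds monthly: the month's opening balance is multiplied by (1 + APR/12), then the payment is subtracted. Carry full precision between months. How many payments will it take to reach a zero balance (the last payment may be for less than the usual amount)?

Monthly rate r = 12.8%/12 = 1.06667% = 0.0106667.
Recurrence: B ← B·(1+r) − €400.00.
Month 1: interest €93.12; balance after payment €8,423.12.
Month 2: interest €89.85; balance after payment €8,112.97.
Closed form: n = −ln(1 − rB₀/P)/ln(1+r) = −ln(0.7672)/ln(1.01067) ≈ 24.977, so the balance reaches zero during payment 25.

25 payments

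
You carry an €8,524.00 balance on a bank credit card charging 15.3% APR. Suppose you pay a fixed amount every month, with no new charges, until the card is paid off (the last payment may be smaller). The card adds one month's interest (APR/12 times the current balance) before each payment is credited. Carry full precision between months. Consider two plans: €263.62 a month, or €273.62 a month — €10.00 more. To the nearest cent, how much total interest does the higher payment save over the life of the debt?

Monthly rate r = 15.3%/12 = 1.275% = 0.01275.
At €263.62/mo: n = ⌈−ln(1 − rB₀/P)/ln(1+r)⌉ = 42 payments (last €250.43); total interest = total paid − €8,524.00 = €2,534.85.
At €273.62/mo: 40 payments (last €260.49); total interest €2,407.67.
Interest saved = €2,534.85 − €2,407.67 = €127.18.

€127.18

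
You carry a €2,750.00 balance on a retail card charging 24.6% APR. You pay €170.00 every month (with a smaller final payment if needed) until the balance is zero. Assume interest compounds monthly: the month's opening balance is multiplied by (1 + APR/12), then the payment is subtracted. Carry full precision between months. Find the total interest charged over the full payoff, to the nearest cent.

€625.42

Monthly rate r = 24.6%/12 = 2.05% = 0.0205.
Payoff takes n = ⌈−ln(1 − rB₀/P)/ln(1+r)⌉ = ⌈19.854⌉ = 20 payments; the last is €145.42.
Total paid = 19·€170.00 + €145.42 = €3,375.42.
Total interest = total paid − principal = €3,375.42 − €2,750.00 = €625.42.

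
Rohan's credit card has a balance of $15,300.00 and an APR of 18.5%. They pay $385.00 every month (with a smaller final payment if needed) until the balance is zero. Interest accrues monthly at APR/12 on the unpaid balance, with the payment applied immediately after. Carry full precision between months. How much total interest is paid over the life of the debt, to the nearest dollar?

$8,568

Monthly rate r = 18.5%/12 = 1.54167% = 0.0154167.
Payoff takes n = ⌈−ln(1 − rB₀/P)/ln(1+r)⌉ = ⌈61.995⌉ = 62 payments; the last is $382.96.
Total paid = 61·$385.00 + $382.96 = $23,867.96.
Total interest = total paid − principal = $23,867.96 − $15,300.00 = $8,567.96.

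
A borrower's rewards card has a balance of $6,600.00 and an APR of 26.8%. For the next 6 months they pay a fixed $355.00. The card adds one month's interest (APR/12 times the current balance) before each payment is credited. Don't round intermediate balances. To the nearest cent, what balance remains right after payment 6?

$5,282.75

Monthly rate r = 26.8%/12 = 2.23333% = 0.0223333.
Each month: B ← B·(1+r) − $355.00.
Month 1: interest $147.40; balance after payment $6,392.40.
Month 2: interest $142.76; balance after payment $6,180.16.
Month 3: interest $138.02; balance after payment $5,963.19.
Month 4: interest $133.18; balance after payment $5,741.37.
Month 5: interest $128.22; balance after payment $5,514.59.
Month 6: interest $123.16; balance after payment $5,282.75.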